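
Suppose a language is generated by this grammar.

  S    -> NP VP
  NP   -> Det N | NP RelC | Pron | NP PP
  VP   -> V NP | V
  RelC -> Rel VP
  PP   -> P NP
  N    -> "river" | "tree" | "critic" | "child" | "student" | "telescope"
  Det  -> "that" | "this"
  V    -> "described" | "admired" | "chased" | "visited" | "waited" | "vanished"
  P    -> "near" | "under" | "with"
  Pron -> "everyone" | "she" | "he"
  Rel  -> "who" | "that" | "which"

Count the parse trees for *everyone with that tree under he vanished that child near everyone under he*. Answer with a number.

4

Two of the 4 distinct bracketings:
[S [NP [NP [Pron everyone]] [PP [P with] [NP [NP [Det that] [N tree]] [PP [P under] [NP [Pron he]]]]]] [VP [V vanished] [NP [NP [Det that] [N child]] [PP [P near] [NP [NP [Pron everyone]] [PP [P under] [NP [Pron he]]]]]]]]
[S [NP [NP [Pron everyone]] [PP [P with] [NP [NP [Det that] [N tree]] [PP [P under] [NP [Pron he]]]]]] [VP [V vanished] [NP [NP [NP [Det that] [N child]] [PP [P near] [NP [Pron everyone]]]] [PP [P under] [NP [Pron he]]]]]]
The trees differ in how a recursive rule is bracketed over the same span.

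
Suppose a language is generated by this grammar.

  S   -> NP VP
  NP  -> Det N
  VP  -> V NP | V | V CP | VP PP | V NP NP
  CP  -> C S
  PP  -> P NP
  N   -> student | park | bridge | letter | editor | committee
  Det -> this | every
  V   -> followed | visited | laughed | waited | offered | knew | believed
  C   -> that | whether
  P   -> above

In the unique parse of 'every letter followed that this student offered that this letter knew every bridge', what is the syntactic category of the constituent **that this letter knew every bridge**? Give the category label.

S
  NP
    Det: every
    N: letter
  VP
    V: followed
    CP
      C: that
      S
        NP
          Det: this
          N: student
        VP
          V: offered
          CP
            C: that
            S
              NP
                Det: this
                N: letter
              VP
                V: knew
                NP
                  Det: every
                  N: bridge
The span 'that this letter knew every bridge' is the CP node built by CP → C S.

CP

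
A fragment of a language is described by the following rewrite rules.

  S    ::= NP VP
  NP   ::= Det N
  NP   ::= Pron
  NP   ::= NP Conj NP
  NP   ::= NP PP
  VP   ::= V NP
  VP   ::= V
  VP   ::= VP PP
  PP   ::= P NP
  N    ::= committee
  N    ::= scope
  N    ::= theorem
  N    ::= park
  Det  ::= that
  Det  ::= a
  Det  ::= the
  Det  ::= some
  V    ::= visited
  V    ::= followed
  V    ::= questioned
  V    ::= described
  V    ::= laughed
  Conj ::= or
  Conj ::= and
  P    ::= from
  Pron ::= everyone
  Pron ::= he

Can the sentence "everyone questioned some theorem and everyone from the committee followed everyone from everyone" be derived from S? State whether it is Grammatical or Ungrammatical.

For S → NP VP, the only prefix that parses as NP is 'everyone', but the remainder 'questioned some theorem and everyone from the committee followed everyone from everyone' is not a VP under these rules.

Ungrammatical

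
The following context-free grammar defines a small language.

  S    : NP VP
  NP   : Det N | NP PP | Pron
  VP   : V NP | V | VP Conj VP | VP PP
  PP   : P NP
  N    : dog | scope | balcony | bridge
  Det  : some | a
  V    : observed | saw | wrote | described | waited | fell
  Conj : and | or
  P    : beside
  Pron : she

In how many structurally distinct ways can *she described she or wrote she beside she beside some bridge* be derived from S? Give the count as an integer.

Two of the 9 distinct bracketings:
[S [NP [Pron she]] [VP [VP [V described] [NP [Pron she]]] [Conj or] [VP [V wrote] [NP [NP [Pron she]] [PP [P beside] [NP [NP [Pron she]] [PP [P beside] [NP [Det some] [N bridge]]]]]]]]]
[S [NP [Pron she]] [VP [VP [V described] [NP [Pron she]]] [Conj or] [VP [V wrote] [NP [NP [NP [Pron she]] [PP [P beside] [NP [Pron she]]]] [PP [P beside] [NP [Det some] [N bridge]]]]]]]
The trees differ in how a recursive rule is bracketed over the same span.

9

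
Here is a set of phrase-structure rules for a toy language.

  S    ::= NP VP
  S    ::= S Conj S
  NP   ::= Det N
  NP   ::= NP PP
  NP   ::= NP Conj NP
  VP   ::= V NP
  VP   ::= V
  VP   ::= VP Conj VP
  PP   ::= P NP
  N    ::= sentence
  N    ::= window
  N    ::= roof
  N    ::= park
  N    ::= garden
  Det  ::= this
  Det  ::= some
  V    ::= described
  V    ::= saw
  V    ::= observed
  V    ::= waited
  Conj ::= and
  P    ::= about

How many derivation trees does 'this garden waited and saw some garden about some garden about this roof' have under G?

The two bracketings:
[S [NP [Det this] [N garden]] [VP [VP [V waited]] [Conj and] [VP [V saw] [NP [NP [Det some] [N garden]] [PP [P about] [NP [NP [Det some] [N garden]] [PP [P about] [NP [Det this] [N roof]]]]]]]]]
[S [NP [Det this] [N garden]] [VP [VP [V waited]] [Conj and] [VP [V saw] [NP [NP [NP [Det some] [N garden]] [PP [P about] [NP [Det some] [N garden]]]] [PP [P about] [NP [Det this] [N roof]]]]]]]
The trees differ in how a recursive rule is bracketed over the same span.

2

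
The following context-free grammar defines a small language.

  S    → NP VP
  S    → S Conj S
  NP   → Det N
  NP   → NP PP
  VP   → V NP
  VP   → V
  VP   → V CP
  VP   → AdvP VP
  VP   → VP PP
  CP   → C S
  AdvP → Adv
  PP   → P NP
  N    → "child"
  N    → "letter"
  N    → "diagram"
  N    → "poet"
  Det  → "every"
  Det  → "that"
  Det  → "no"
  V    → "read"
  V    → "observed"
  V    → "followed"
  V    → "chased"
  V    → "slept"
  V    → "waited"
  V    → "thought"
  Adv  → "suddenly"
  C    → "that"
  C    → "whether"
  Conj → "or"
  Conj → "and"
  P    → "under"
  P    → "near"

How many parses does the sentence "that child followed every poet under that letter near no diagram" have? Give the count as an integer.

Two of the 5 distinct bracketings:
[S [NP [Det that] [N child]] [VP [V followed] [NP [NP [Det every] [N poet]] [PP [P under] [NP [NP [Det that] [N letter]] [PP [P near] [NP [Det no] [N diagram]]]]]]]]
[S [NP [Det that] [N child]] [VP [V followed] [NP [NP [NP [Det every] [N poet]] [PP [P under] [NP [Det that] [N letter]]]] [PP [P near] [NP [Det no] [N diagram]]]]]]
The trees differ in how a recursive rule is bracketed over the same span.

5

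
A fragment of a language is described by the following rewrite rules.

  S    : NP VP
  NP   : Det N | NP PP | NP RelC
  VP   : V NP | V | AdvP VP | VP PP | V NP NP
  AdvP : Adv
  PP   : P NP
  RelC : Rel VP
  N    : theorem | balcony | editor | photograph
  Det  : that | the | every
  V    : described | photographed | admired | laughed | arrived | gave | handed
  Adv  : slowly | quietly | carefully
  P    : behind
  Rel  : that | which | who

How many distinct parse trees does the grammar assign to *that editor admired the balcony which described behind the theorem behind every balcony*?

Two of the 9 distinct bracketings:
[S [NP [Det that] [N editor]] [VP [V admired] [NP [NP [NP [Det the] [N balcony]] [RelC [Rel which] [VP [V described]]]] [PP [P behind] [NP [NP [Det the] [N theorem]] [PP [P behind] [NP [Det every] [N balcony]]]]]]]]
[S [NP [Det that] [N editor]] [VP [V admired] [NP [NP [NP [NP [Det the] [N balcony]] [RelC [Rel which] [VP [V described]]]] [PP [P behind] [NP [Det the] [N theorem]]]] [PP [P behind] [NP [Det every] [N balcony]]]]]]
The trees differ in how a recursive rule is bracketed over the same span.

9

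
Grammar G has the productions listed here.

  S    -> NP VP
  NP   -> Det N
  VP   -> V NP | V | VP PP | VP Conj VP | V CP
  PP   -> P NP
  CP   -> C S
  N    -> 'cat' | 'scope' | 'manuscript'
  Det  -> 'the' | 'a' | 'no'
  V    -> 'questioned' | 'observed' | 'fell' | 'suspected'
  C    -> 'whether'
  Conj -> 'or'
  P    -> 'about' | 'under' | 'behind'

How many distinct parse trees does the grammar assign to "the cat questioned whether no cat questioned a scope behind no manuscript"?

2

The two bracketings:
[S [NP [Det the] [N cat]] [VP [VP [V questioned] [CP [C whether] [S [NP [Det no] [N cat]] [VP [V questioned] [NP [Det a] [N scope]]]]]] [PP [P behind] [NP [Det no] [N manuscript]]]]]
[S [NP [Det the] [N cat]] [VP [V questioned] [CP [C whether] [S [NP [Det no] [N cat]] [VP [VP [V questioned] [NP [Det a] [N scope]]] [PP [P behind] [NP [Det no] [N manuscript]]]]]]]]
The trees differ in how a recursive rule is bracketed over the same span.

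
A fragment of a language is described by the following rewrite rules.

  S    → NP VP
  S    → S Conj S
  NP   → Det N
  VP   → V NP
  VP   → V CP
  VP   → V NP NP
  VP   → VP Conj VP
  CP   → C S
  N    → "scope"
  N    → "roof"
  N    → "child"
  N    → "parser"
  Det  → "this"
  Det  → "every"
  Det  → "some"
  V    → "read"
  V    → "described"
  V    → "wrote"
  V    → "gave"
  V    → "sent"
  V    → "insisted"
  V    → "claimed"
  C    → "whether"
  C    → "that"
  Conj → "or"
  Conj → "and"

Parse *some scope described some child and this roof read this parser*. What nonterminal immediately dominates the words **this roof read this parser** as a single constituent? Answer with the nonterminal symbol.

[S [S [NP [Det some] [N scope]] [VP [V described] [NP [Det some] [N child]]]] [Conj and] [S [NP [Det this] [N roof]] [VP [V read] [NP [Det this] [N parser]]]]]
The span 'this roof read this parser' is the S node built by S → NP VP.

S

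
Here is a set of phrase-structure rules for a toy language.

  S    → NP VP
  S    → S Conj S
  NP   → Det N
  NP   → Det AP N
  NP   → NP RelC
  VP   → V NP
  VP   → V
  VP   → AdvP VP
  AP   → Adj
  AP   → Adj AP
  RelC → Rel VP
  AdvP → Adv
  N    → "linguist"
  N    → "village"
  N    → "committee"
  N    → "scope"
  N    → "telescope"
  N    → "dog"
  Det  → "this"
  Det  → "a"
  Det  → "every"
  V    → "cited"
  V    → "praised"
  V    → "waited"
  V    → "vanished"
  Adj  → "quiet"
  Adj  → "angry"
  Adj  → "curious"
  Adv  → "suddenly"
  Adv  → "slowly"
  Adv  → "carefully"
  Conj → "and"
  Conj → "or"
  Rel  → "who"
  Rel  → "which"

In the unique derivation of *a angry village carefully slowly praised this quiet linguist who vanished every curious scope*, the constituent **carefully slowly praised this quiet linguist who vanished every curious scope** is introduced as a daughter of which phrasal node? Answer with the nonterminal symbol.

S
  NP
    Det: a
    AP
      Adj: angry
    N: village
  VP
    AdvP
      Adv: carefully
    VP
      AdvP
        Adv: slowly
      VP
        V: praised
        NP
          NP
            Det: this
            AP
              Adj: quiet
            N: linguist
          RelC
            Rel: who
            VP
              V: vanished
              NP
                Det: every
                AP
                  Adj: curious
                N: scope
The span 'carefully slowly praised this quiet linguist who vanished every curious scope' is the VP node built by VP → AdvP VP.
Its mother is the S built by S → NP VP.

S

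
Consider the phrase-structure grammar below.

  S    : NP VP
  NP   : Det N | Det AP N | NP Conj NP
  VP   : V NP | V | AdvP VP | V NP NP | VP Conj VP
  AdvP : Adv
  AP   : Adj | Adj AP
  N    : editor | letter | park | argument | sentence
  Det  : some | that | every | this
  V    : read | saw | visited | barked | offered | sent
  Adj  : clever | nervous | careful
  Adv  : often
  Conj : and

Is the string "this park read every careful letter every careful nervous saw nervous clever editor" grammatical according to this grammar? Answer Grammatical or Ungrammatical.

An Adj word can never sit immediately before a V word in any string this grammar generates, so the substring 'nervous saw' rules out a derivation.

Ungrammatical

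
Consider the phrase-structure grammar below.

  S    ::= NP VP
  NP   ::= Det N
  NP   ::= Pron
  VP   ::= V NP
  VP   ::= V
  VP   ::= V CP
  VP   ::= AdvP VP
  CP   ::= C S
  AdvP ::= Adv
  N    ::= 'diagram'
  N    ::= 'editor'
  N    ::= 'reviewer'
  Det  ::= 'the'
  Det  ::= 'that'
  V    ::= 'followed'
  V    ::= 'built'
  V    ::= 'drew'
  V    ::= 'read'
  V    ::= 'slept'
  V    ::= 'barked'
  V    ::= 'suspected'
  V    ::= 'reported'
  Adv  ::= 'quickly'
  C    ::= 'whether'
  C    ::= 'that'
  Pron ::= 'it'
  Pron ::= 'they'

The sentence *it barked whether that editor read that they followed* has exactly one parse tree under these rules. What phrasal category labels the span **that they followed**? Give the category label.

[S [NP [Pron it]] [VP [V barked] [CP [C whether] [S [NP [Det that] [N editor]] [VP [V read] [CP [C that] [S [NP [Pron they]] [VP [V followed]]]]]]]]]
The span 'that they followed' is the CP node built by CP → C S.

CP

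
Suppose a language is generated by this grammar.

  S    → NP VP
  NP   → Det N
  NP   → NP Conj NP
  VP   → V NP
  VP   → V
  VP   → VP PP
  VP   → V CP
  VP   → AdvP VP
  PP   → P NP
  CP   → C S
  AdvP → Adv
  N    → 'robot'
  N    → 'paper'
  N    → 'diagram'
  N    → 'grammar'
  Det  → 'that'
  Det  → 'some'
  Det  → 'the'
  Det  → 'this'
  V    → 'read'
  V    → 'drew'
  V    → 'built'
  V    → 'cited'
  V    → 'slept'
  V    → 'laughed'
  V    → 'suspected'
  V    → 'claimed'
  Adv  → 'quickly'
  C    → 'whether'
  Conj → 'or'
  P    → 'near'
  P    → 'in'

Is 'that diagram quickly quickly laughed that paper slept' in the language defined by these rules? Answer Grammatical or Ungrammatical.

Ungrammatical

For S → NP VP, the only prefix that parses as NP is 'that diagram', but the remainder 'quickly quickly laughed that paper slept' is not a VP under these rules.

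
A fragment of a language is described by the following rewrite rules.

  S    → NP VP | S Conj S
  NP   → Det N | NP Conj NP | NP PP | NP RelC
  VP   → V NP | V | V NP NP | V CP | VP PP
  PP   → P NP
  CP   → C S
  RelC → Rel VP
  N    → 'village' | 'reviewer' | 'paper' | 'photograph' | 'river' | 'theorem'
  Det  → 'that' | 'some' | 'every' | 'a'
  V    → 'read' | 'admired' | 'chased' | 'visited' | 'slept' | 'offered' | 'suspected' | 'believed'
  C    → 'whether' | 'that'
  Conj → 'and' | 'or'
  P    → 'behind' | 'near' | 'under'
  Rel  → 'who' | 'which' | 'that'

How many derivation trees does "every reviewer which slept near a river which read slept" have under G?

4

Two of the 4 distinct bracketings:
[S [NP [NP [NP [Det every] [N reviewer]] [RelC [Rel which] [VP [V slept]]]] [PP [P near] [NP [NP [Det a] [N river]] [RelC [Rel which] [VP [V read]]]]]] [VP [V slept]]]
[S [NP [NP [Det every] [N reviewer]] [RelC [Rel which] [VP [VP [V slept]] [PP [P near] [NP [NP [Det a] [N river]] [RelC [Rel which] [VP [V read]]]]]]]] [VP [V slept]]]
The difference turns on whether NP → NP PP is used at the relevant span, versus an alternative expansion of NP.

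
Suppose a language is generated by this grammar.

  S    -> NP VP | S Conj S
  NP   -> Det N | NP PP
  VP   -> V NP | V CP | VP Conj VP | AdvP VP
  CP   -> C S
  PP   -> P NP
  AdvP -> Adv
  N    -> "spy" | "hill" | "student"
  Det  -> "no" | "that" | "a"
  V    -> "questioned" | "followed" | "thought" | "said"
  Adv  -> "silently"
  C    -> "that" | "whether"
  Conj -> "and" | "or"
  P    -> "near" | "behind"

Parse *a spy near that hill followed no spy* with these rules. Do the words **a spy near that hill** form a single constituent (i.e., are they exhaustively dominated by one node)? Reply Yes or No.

[S [NP [NP [Det a] [N spy]] [PP [P near] [NP [Det that] [N hill]]]] [VP [V followed] [NP [Det no] [N spy]]]]
The words 'a spy near that hill' are exhaustively dominated by a single NP node (built by NP → NP PP), so they form a constituent.

Yes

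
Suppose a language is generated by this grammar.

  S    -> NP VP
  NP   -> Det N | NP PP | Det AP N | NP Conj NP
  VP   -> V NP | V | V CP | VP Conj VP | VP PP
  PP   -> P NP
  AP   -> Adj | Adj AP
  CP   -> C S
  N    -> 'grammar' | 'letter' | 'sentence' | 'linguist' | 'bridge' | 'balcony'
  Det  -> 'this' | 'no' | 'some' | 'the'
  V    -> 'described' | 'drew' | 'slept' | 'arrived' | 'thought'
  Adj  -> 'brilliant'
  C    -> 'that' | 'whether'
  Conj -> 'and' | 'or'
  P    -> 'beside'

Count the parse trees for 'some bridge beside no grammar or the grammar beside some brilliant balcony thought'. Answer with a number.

5

Two of the 5 distinct bracketings:
[S [NP [NP [Det some] [N bridge]] [PP [P beside] [NP [NP [NP [Det no] [N grammar]] [Conj or] [NP [Det the] [N grammar]]] [PP [P beside] [NP [Det some] [AP [Adj brilliant]] [N balcony]]]]]] [VP [V thought]]]
[S [NP [NP [Det some] [N bridge]] [PP [P beside] [NP [NP [Det no] [N grammar]] [Conj or] [NP [NP [Det the] [N grammar]] [PP [P beside] [NP [Det some] [AP [Adj brilliant]] [N balcony]]]]]]] [VP [V thought]]]
The trees differ in how a recursive rule is bracketed over the same span.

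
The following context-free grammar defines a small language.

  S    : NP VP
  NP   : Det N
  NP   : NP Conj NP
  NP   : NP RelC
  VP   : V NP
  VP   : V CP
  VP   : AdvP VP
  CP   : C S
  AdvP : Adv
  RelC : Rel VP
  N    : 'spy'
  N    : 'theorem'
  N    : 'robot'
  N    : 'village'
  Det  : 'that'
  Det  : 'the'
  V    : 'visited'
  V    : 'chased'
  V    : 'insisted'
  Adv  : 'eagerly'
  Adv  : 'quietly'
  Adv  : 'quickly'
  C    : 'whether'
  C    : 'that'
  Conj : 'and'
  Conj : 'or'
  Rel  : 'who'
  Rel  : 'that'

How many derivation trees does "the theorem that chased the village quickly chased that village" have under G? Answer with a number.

[S [NP [NP [Det the] [N theorem]] [RelC [Rel that] [VP [V chased] [NP [Det the] [N village]]]]] [VP [AdvP [Adv quickly]] [VP [V chased] [NP [Det that] [N village]]]]]
No rule offers an alternative attachment or grouping for any span, so this is the only derivation.

1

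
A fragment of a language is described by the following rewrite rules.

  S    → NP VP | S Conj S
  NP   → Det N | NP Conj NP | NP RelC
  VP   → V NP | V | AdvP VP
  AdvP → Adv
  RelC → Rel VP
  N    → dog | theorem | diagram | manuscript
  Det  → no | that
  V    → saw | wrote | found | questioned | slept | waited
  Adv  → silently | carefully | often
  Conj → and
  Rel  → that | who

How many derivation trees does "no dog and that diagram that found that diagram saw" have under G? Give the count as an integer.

The two bracketings:
[S [NP [NP [Det no] [N dog]] [Conj and] [NP [NP [Det that] [N diagram]] [RelC [Rel that] [VP [V found] [NP [Det that] [N diagram]]]]]] [VP [V saw]]]
[S [NP [NP [NP [Det no] [N dog]] [Conj and] [NP [Det that] [N diagram]]] [RelC [Rel that] [VP [V found] [NP [Det that] [N diagram]]]]] [VP [V saw]]]
The trees differ in how a recursive rule is bracketed over the same span.

2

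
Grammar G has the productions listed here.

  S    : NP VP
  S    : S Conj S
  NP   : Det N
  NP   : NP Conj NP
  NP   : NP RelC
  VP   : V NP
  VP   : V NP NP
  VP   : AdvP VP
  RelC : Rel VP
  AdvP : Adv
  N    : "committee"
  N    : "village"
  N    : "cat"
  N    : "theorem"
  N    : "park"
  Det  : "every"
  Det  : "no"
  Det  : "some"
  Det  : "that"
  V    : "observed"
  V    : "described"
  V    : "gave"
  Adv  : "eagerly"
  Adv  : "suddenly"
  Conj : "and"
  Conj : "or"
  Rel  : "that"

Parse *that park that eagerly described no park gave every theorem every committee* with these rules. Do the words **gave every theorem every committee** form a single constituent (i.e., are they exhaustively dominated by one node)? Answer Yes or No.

Yes

[S [NP [NP [Det that] [N park]] [RelC [Rel that] [VP [AdvP [Adv eagerly]] [VP [V described] [NP [Det no] [N park]]]]]] [VP [V gave] [NP [Det every] [N theorem]] [NP [Det every] [N committee]]]]
The words 'gave every theorem every committee' are exhaustively dominated by a single VP node (built by VP → V NP NP), so they form a constituent.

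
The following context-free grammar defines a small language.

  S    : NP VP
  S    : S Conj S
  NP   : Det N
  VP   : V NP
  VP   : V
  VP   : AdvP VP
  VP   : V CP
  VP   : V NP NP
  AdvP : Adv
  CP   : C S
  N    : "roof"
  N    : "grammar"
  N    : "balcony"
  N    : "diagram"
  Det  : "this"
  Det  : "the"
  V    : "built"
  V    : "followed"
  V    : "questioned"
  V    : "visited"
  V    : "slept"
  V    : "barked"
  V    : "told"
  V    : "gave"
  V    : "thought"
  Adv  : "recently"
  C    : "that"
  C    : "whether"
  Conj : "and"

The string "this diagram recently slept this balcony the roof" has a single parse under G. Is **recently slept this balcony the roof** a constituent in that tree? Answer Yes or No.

[S [NP [Det this] [N diagram]] [VP [AdvP [Adv recently]] [VP [V slept] [NP [Det this] [N balcony]] [NP [Det the] [N roof]]]]]
The words 'recently slept this balcony the roof' are exhaustively dominated by a single VP node (built by VP → AdvP VP), so they form a constituent.

Yes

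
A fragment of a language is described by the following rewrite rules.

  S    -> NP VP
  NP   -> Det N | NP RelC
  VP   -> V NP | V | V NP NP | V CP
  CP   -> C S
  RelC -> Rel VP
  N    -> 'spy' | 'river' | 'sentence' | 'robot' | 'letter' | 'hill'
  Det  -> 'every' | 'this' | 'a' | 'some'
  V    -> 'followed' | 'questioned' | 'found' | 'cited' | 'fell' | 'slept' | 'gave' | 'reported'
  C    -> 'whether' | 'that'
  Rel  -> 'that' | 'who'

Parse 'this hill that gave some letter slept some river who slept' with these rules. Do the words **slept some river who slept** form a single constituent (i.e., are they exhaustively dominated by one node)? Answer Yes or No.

[S [NP [NP [Det this] [N hill]] [RelC [Rel that] [VP [V gave] [NP [Det some] [N letter]]]]] [VP [V slept] [NP [NP [Det some] [N river]] [RelC [Rel who] [VP [V slept]]]]]]
The words 'slept some river who slept' are exhaustively dominated by a single VP node (built by VP → V NP), so they form a constituent.

Yes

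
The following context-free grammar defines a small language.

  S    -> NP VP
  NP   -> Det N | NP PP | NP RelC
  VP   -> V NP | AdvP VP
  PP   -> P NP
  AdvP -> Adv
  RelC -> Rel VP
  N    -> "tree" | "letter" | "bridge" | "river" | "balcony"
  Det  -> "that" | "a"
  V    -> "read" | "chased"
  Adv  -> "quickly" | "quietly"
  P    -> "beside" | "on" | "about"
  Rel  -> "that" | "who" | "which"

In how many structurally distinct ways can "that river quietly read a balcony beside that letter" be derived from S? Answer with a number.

[S [NP [Det that] [N river]] [VP [AdvP [Adv quietly]] [VP [V read] [NP [NP [Det a] [N balcony]] [PP [P beside] [NP [Det that] [N letter]]]]]]]
No rule offers an alternative attachment or grouping for any span, so this is the only derivation.

1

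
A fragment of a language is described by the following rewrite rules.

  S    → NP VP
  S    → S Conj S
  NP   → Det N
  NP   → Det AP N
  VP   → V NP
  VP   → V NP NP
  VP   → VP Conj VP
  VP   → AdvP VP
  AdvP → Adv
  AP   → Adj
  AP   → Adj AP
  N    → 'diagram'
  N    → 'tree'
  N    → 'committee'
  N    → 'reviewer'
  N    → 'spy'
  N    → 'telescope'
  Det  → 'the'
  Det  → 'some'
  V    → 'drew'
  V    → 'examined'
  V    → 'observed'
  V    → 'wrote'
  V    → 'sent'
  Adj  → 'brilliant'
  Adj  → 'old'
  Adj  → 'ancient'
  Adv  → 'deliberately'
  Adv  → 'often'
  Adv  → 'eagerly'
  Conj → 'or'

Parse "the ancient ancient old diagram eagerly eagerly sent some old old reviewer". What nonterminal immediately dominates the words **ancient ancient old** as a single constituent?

AP

S
  NP
    Det: the
    AP
      Adj: ancient
      AP
        Adj: ancient
        AP
          Adj: old
    N: diagram
  VP
    AdvP
      Adv: eagerly
    VP
      AdvP
        Adv: eagerly
      VP
        V: sent
        NP
          Det: some
          AP
            Adj: old
            AP
              Adj: old
          N: reviewer
The span 'ancient ancient old' is the AP node built by AP → Adj AP.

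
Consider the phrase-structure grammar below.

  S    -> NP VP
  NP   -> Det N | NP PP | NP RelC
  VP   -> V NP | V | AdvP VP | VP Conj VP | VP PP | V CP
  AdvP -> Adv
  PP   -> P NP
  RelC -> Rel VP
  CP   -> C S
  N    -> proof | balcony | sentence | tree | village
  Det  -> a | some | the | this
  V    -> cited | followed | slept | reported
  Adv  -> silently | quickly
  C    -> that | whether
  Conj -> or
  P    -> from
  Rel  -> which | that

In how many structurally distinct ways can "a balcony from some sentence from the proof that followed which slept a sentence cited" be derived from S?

Two of the 9 distinct bracketings:
[S [NP [NP [Det a] [N balcony]] [PP [P from] [NP [NP [Det some] [N sentence]] [PP [P from] [NP [NP [NP [Det the] [N proof]] [RelC [Rel that] [VP [V followed]]]] [RelC [Rel which] [VP [V slept] [NP [Det a] [N sentence]]]]]]]]] [VP [V cited]]]
[S [NP [NP [Det a] [N balcony]] [PP [P from] [NP [NP [NP [Det some] [N sentence]] [PP [P from] [NP [NP [Det the] [N proof]] [RelC [Rel that] [VP [V followed]]]]]] [RelC [Rel which] [VP [V slept] [NP [Det a] [N sentence]]]]]]] [VP [V cited]]]
The trees differ in how a recursive rule is bracketed over the same span.

9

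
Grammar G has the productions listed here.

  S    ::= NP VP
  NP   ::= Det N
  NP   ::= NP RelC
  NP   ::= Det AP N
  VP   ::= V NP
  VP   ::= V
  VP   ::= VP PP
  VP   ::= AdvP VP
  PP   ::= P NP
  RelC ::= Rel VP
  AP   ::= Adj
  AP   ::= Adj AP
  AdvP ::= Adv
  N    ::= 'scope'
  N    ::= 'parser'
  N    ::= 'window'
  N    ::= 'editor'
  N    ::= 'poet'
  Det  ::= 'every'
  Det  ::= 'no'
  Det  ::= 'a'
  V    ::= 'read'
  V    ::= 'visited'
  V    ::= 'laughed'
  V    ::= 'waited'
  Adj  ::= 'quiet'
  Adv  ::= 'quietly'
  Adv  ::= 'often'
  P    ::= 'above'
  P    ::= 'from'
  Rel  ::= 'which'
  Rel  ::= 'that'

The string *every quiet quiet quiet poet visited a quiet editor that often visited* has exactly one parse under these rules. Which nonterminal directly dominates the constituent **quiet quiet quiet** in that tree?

S
  NP
    Det: every
    AP
      Adj: quiet
      AP
        Adj: quiet
        AP
          Adj: quiet
    N: poet
  VP
    V: visited
    NP
      NP
        Det: a
        AP
          Adj: quiet
        N: editor
      RelC
        Rel: that
        VP
          AdvP
            Adv: often
          VP
            V: visited
The span 'quiet quiet quiet' is the AP node built by AP → Adj AP.
Its mother is the NP built by NP → Det AP N.

NP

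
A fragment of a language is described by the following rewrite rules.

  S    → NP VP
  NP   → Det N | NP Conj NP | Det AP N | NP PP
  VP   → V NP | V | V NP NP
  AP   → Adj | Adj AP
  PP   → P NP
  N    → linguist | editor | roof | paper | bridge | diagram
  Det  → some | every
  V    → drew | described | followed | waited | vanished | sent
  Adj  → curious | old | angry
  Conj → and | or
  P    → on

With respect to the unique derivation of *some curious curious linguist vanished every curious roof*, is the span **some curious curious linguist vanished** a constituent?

No

[S [NP [Det some] [AP [Adj curious] [AP [Adj curious]]] [N linguist]] [VP [V vanished] [NP [Det every] [AP [Adj curious]] [N roof]]]]
The smallest constituent containing 'some curious curious linguist vanished' is the S spanning 'some curious curious linguist vanished every curious roof'; no single node in the tree dominates exactly the given words.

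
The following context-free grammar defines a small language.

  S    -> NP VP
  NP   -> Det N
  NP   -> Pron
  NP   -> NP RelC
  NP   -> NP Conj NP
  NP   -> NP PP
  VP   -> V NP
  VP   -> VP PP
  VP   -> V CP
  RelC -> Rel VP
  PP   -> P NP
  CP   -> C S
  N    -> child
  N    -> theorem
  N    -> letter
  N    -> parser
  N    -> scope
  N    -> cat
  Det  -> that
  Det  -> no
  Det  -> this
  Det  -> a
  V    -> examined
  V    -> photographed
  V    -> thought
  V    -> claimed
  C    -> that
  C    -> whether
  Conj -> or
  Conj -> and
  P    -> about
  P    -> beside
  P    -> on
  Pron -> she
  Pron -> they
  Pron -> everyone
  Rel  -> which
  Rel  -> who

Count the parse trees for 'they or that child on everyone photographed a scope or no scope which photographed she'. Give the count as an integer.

4

Two of the 4 distinct bracketings:
[S [NP [NP [Pron they]] [Conj or] [NP [NP [Det that] [N child]] [PP [P on] [NP [Pron everyone]]]]] [VP [V photographed] [NP [NP [NP [Det a] [N scope]] [Conj or] [NP [Det no] [N scope]]] [RelC [Rel which] [VP [V photographed] [NP [Pron she]]]]]]]
[S [NP [NP [Pron they]] [Conj or] [NP [NP [Det that] [N child]] [PP [P on] [NP [Pron everyone]]]]] [VP [V photographed] [NP [NP [Det a] [N scope]] [Conj or] [NP [NP [Det no] [N scope]] [RelC [Rel which] [VP [V photographed] [NP [Pron she]]]]]]]]
The trees differ in how a recursive rule is bracketed over the same span.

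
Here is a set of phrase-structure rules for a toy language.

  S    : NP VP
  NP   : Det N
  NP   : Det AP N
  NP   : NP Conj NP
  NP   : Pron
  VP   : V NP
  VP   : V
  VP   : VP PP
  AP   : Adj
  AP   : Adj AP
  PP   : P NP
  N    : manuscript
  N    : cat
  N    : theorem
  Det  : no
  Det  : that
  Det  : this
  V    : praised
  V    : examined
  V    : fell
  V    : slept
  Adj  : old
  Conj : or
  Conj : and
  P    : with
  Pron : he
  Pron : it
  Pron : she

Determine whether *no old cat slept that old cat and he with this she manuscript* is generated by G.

A Det word can never sit immediately before a Pron word in any string this grammar generates, so the substring 'this she' rules out a derivation.

Ungrammatical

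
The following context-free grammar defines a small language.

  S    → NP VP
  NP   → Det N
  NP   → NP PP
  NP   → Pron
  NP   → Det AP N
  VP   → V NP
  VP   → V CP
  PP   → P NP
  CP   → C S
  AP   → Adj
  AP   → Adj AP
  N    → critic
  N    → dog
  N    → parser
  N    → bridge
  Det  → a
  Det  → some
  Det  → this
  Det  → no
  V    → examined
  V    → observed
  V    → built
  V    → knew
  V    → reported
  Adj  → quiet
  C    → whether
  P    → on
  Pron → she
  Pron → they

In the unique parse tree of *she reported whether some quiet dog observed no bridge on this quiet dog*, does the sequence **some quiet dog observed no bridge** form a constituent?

[S [NP [Pron she]] [VP [V reported] [CP [C whether] [S [NP [Det some] [AP [Adj quiet]] [N dog]] [VP [V observed] [NP [NP [Det no] [N bridge]] [PP [P on] [NP [Det this] [AP [Adj quiet]] [N dog]]]]]]]]]
The smallest constituent containing 'some quiet dog observed no bridge' is the S spanning 'some quiet dog observed no bridge on this quiet dog'; no single node in the tree dominates exactly the given words.

No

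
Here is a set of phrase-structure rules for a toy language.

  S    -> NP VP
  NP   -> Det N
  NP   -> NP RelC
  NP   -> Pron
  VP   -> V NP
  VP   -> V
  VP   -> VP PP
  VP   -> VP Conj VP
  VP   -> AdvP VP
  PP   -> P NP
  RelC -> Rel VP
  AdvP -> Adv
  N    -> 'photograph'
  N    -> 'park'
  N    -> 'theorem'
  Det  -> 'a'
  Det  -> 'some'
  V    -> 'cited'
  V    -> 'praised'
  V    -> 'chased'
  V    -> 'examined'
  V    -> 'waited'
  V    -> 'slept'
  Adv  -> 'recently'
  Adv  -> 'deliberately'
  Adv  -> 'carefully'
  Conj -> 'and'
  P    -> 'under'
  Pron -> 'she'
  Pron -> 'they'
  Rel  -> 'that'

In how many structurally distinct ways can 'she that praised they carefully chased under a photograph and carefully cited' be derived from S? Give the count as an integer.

Two of the 3 distinct bracketings:
[S [NP [NP [Pron she]] [RelC [Rel that] [VP [V praised] [NP [Pron they]]]]] [VP [VP [VP [AdvP [Adv carefully]] [VP [V chased]]] [PP [P under] [NP [Det a] [N photograph]]]] [Conj and] [VP [AdvP [Adv carefully]] [VP [V cited]]]]]
[S [NP [NP [Pron she]] [RelC [Rel that] [VP [V praised] [NP [Pron they]]]]] [VP [VP [AdvP [Adv carefully]] [VP [VP [V chased]] [PP [P under] [NP [Det a] [N photograph]]]]] [Conj and] [VP [AdvP [Adv carefully]] [VP [V cited]]]]]
The trees differ in how a recursive rule is bracketed over the same span.

3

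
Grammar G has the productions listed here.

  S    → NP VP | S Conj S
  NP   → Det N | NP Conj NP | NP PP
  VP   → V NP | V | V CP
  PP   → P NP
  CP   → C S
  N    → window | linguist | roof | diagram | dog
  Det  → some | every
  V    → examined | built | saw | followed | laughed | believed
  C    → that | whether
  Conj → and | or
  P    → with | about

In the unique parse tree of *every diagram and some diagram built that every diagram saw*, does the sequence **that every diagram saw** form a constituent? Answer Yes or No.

Yes

[S [NP [NP [Det every] [N diagram]] [Conj and] [NP [Det some] [N diagram]]] [VP [V built] [CP [C that] [S [NP [Det every] [N diagram]] [VP [V saw]]]]]]
The words 'that every diagram saw' are exhaustively dominated by a single CP node (built by CP → C S), so they form a constituent.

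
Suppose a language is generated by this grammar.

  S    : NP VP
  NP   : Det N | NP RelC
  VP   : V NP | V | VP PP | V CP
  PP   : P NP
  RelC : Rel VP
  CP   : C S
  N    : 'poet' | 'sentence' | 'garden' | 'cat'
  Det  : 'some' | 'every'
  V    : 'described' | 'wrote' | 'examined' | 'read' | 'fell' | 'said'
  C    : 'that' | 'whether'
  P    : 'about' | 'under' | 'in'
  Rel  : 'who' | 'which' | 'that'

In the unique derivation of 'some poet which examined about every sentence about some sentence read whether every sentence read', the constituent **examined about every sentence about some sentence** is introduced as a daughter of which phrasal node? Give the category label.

RelC

[S [NP [NP [Det some] [N poet]] [RelC [Rel which] [VP [VP [VP [V examined]] [PP [P about] [NP [Det every] [N sentence]]]] [PP [P about] [NP [Det some] [N sentence]]]]]] [VP [V read] [CP [C whether] [S [NP [Det every] [N sentence]] [VP [V read]]]]]]
The span 'examined about every sentence about some sentence' is the VP node built by VP → VP PP.
Its mother is the RelC built by RelC → Rel VP.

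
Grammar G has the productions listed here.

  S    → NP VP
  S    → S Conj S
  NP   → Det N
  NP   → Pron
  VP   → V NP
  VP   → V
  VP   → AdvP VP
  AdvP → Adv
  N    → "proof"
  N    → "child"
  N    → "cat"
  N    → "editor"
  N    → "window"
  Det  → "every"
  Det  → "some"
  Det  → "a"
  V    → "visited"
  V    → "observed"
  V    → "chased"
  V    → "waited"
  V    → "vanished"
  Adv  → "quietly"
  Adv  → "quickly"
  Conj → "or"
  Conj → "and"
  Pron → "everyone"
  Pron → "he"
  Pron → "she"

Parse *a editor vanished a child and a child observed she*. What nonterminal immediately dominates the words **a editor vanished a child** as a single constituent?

S
  S
    NP
      Det: a
      N: editor
    VP
      V: vanished
      NP
        Det: a
        N: child
  Conj: and
  S
    NP
      Det: a
      N: child
    VP
      V: observed
      NP
        Pron: she
The span 'a editor vanished a child' is the S node built by S → NP VP.

S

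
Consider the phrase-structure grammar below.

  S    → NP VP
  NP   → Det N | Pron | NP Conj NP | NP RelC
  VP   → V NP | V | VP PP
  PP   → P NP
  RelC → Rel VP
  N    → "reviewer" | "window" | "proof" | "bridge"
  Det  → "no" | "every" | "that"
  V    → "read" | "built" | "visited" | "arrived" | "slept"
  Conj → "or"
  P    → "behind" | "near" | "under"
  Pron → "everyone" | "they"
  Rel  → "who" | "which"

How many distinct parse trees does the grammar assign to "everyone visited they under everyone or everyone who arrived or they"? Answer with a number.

Two of the 3 distinct bracketings:
[S [NP [Pron everyone]] [VP [VP [V visited] [NP [Pron they]]] [PP [P under] [NP [NP [Pron everyone]] [Conj or] [NP [NP [NP [Pron everyone]] [RelC [Rel who] [VP [V arrived]]]] [Conj or] [NP [Pron they]]]]]]]
[S [NP [Pron everyone]] [VP [VP [V visited] [NP [Pron they]]] [PP [P under] [NP [NP [NP [Pron everyone]] [Conj or] [NP [NP [Pron everyone]] [RelC [Rel who] [VP [V arrived]]]]] [Conj or] [NP [Pron they]]]]]]
The trees differ in how a recursive rule is bracketed over the same span.

3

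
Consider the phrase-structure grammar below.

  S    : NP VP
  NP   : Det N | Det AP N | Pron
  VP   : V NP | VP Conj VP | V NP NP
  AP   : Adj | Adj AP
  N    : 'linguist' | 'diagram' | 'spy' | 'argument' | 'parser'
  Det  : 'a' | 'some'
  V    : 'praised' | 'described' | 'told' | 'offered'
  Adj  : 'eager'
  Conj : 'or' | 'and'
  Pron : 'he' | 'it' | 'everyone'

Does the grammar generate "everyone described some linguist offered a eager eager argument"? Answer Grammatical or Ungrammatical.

For S → NP VP, the only prefix that parses as NP is 'everyone', but the remainder 'described some linguist offered a eager eager argument' is not a VP under these rules.

Ungrammatical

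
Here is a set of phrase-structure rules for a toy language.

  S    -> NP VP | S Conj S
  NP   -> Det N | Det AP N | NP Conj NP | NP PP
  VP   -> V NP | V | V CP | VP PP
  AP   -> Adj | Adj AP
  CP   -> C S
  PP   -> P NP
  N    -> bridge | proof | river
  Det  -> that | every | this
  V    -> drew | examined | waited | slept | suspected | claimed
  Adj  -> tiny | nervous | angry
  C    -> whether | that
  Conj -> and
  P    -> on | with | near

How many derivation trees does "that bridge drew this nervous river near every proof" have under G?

2

The two bracketings:
[S [NP [Det that] [N bridge]] [VP [V drew] [NP [NP [Det this] [AP [Adj nervous]] [N river]] [PP [P near] [NP [Det every] [N proof]]]]]]
[S [NP [Det that] [N bridge]] [VP [VP [V drew] [NP [Det this] [AP [Adj nervous]] [N river]]] [PP [P near] [NP [Det every] [N proof]]]]]
The difference turns on whether NP → NP PP is used at the relevant span, versus an alternative expansion of NP.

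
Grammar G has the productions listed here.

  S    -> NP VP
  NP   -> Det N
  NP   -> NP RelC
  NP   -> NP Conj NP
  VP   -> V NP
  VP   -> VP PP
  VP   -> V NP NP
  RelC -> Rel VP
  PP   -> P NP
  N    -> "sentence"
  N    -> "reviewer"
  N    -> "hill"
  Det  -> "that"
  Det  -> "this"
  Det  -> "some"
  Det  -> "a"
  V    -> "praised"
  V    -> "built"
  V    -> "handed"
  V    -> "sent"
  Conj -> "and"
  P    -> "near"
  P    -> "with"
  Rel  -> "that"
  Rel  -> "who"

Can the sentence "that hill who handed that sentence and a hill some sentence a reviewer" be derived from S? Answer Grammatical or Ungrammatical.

Ungrammatical

For S → NP VP, every NP-prefix leaves a non-VP remainder: after 'that hill' the remainder is not a VP; after 'that hill who handed that sentence' the remainder is not a VP; after 'that hill who handed that sentence and a hill' the remainder is not a VP (and 1 more).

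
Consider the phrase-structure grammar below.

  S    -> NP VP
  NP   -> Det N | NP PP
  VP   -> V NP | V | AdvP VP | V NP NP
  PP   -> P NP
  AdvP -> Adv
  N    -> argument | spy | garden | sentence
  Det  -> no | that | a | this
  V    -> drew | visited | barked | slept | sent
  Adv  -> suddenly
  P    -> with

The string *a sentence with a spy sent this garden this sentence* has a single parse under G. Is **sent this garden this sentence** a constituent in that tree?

[S [NP [NP [Det a] [N sentence]] [PP [P with] [NP [Det a] [N spy]]]] [VP [V sent] [NP [Det this] [N garden]] [NP [Det this] [N sentence]]]]
The words 'sent this garden this sentence' are exhaustively dominated by a single VP node (built by VP → V NP NP), so they form a constituent.

Yes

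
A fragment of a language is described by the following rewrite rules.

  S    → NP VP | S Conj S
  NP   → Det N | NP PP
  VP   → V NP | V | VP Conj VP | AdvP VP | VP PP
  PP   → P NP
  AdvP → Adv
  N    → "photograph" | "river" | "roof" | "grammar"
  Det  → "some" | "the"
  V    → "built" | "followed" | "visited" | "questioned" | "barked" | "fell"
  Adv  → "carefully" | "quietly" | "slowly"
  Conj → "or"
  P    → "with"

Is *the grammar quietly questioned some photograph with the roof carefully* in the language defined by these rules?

For S → NP VP, the only prefix that parses as NP is 'the grammar', but the remainder 'quietly questioned some photograph with the roof carefully' is not a VP under these rules. The alternative S rule S → S Conj S likewise has no satisfying split.

Ungrammatical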